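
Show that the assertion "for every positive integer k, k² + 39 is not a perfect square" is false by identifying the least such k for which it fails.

A counterexample is any positive integer k such that k² + 39 is a perfect square; we check each in order.
k = 1: 1² + 39 = 40, not a perfect square.
k = 2: 2² + 39 = 43, not a perfect square.
k = 3: 3² + 39 = 48, not a perfect square.
k = 4: 4² + 39 = 55, not a perfect square.
k = 5: 5² + 39 = 64 = 8², a perfect square.

k = 5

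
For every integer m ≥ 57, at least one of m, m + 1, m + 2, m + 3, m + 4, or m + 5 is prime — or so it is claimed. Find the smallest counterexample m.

Check each integer m ≥ 57 in order until m, m + 1, m + 2, m + 3, m + 4, m + 5 are all composite.
For m = 57, 58, 59, 60, …, 87, 88, 89 the conclusion holds.
m = 90: 90 = 2 × 45; 91 = 7 × 13; 92 = 2 × 46; 93 = 3 × 31; 94 = 2 × 47; 95 = 5 × 19 — all composite.

m = 90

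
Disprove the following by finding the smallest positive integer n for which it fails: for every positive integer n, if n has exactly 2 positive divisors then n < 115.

n = 127

The first 30 eligible values, up to n = 113, all satisfy the conclusion.
n = 127: τ(127) = 2; 127 ≥ 115.
So n = 127 is the smallest counterexample.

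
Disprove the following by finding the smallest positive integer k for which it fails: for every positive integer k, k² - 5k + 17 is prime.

k = 13

Check each positive integer k in order until k² - 5k + 17 is not prime.
For k = 1, 2, 3, 4, …, 10, 11, 12 the conclusion holds.
k = 13: k² - 5k + 17 = 121 = 11 × 11, composite.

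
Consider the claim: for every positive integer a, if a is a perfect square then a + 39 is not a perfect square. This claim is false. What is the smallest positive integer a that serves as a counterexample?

a = 25

A counterexample is any positive integer a such that a is a perfect square but a + 39 is a perfect square; we check each in order.
For a = 1, 4, 9, 16 the conclusion holds.
a = 25: 25 = 5² and 25 + 39 = 64 = 8².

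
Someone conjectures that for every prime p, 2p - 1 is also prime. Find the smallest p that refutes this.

p = 5

A counterexample is any prime p such that 2p - 1 is not prime; we check each in order.
p = 2: 2p - 1 = 3, prime.
p = 3: 2p - 1 = 5, prime.
p = 5: 2p - 1 = 9 = 3 × 3, not prime.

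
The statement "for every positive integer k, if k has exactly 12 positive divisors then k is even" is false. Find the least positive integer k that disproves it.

The first 24 eligible values, up to k = 308, all satisfy the conclusion.
k = 315: divisors of 315: 12 divisors; 315 is odd.

k = 315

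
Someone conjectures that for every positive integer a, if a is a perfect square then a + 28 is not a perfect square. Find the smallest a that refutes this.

a = 36

The first 5 eligible values, up to a = 25, all satisfy the conclusion.
a = 36: 36 = 6² and 36 + 28 = 64 = 8².
Hence a = 36 is a counterexample.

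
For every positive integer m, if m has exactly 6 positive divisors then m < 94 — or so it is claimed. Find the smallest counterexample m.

m = 98

We need the least positive integer m for which m has exactly 6 positive divisors but the claim fails.
For m = 12, 18, 20, 28, …, 75, 76, 92 the conclusion holds.
m = 98: τ(98) = 6; 98 ≥ 94.
Hence m = 98 is a counterexample.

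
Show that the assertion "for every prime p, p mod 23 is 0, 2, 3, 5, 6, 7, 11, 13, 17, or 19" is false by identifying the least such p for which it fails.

p = 31

Check each prime p in order until the claim fails.
For p = 2, 3, 5, 7, 11, 13, 17, 19, 23, 29 the conclusion holds.
p = 31: 31 mod 23 = 8 — not in {0, 2, 3, 5, 6, 7, 11, 13, 17, 19}.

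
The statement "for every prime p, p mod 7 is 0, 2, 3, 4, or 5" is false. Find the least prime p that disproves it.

p = 13

A counterexample is any prime p such that the claim fails; we check each in order.
p = 2: 2 mod 7 = 2.
p = 3: 3 mod 7 = 3.
p = 5: 5 mod 7 = 5.
p = 7: 7 mod 7 = 0.
p = 11: 11 mod 7 = 4.
p = 13: 13 mod 7 = 6 — not in {0, 2, 3, 4, 5}.
Hence p = 13 is a counterexample.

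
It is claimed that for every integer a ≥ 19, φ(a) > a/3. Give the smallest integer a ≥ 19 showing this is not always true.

a = 19: φ(19) = 18 and 19/3 = 19/3, so φ(19) > 19/3.
a = 20: φ(20) = 8 and 20/3 = 20/3, so φ(20) > 20/3.
a = 21: φ(21) = 12 and 21/3 = 7, so φ(21) > 21/3.
a = 22: φ(22) = 10 and 22/3 = 22/3, so φ(22) > 22/3.
a = 23: φ(23) = 22 and 23/3 = 23/3, so φ(23) > 23/3.
a = 24: φ(24) = 8 and 24/3 = 8, so φ(24) ≤ 24/3.

a = 24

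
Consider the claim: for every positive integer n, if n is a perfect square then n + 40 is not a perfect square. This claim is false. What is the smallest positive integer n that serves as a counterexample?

We need the least positive integer n for which n is a perfect square but n + 40 is a perfect square.
n = 1: 1 + 40 = 41, not a perfect square.
n = 4: 4 + 40 = 44, not a perfect square.
n = 9: 9 = 3² and 9 + 40 = 49 = 7².

n = 9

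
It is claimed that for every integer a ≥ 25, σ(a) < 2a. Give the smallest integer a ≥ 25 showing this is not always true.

a = 28

For a = 25, 26, 27 the conclusion holds.
a = 28: σ(28) = 56; 56 ≥ 56.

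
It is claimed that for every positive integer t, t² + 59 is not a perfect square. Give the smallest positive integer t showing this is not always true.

We need the least positive integer t for which t² + 59 is a perfect square.
For t = 1, 2, 3, 4, …, 26, 27, 28 the conclusion holds.
t = 29: 29² + 59 = 900 = 30², a perfect square.
Hence t = 29 is a counterexample.

t = 29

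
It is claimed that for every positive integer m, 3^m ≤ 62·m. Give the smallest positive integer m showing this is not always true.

A counterexample is any positive integer m such that 3^m > 62·m; we check each in order.
m = 1: 3^m = 3 and 62·m = 62, so 3 ≤ 62.
m = 2: 3^m = 9 and 62·m = 124, so 9 ≤ 124.
m = 3: 3^m = 27 and 62·m = 186, so 27 ≤ 186.
m = 4: 3^m = 81 and 62·m = 248, so 81 ≤ 248.
m = 5: 3^m = 243 and 62·m = 310, so 243 ≤ 310.
m = 6: 3^m = 729 and 62·m = 372, so 729 > 372.

m = 6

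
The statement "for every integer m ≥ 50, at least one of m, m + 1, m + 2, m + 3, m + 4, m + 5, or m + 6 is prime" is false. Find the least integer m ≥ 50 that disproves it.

m = 90

Check each integer m ≥ 50 in order until m, m + 1, m + 2, m + 3, m + 4, m + 5, m + 6 are all composite.
The first 40 eligible values, up to m = 89, all satisfy the conclusion.
m = 90: 90 = 2 × 45; 91 = 7 × 13; 92 = 2 × 46; 93 = 3 × 31; 94 = 2 × 47; 95 = 5 × 19; 96 = 2 × 48 — all composite.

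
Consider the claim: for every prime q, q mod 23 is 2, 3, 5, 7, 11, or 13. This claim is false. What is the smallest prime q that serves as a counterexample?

We need the least prime q for which the claim fails.
The first 6 eligible values, up to q = 13, all satisfy the conclusion.
q = 17: 17 mod 23 = 17 — not in {2, 3, 5, 7, 11, 13}.

q = 17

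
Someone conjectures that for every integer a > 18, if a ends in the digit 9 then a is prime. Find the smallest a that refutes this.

A counterexample is any integer a > 18 such that a ends in the digit 9 but a is not prime; we check each in order.
a = 19: 19 ends in 9 and is prime.
a = 29: 29 ends in 9 and is prime.
a = 39: 39 ends in 9; 39 = 3 × 13, composite.

a = 39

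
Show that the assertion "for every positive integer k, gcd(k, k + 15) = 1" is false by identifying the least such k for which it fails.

k = 3

Check each positive integer k in order until gcd(k, k + 15) > 1.
For k = 1, 2 the conclusion holds.
k = 3: gcd(3, 18) = 3.
Thus k = 3 disproves the claim, and no smaller k works.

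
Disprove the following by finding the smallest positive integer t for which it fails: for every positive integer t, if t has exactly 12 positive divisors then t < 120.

t = 126

Check each positive integer t in order until t has exactly 12 positive divisors but the claim fails.
The first 6 eligible values, up to t = 108, all satisfy the conclusion.
t = 126: τ(126) = 12; 126 ≥ 120.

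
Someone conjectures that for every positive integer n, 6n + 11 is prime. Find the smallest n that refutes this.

Check each positive integer n in order until 6n + 11 is not prime.
For n = 1, 2, 3 the conclusion holds.
n = 4: 6n + 11 = 35 = 5 × 7, composite.
Hence n = 4 is a counterexample.

n = 4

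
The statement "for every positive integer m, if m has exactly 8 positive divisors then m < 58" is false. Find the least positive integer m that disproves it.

m = 66

A counterexample is any positive integer m such that m has exactly 8 positive divisors but the claim fails; we check each in order.
The first 6 eligible values, up to m = 56, all satisfy the conclusion.
m = 66: τ(66) = 8; 66 ≥ 58.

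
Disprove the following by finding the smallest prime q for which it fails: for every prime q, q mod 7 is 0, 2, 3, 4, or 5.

We need the least prime q for which the claim fails.
The first 5 eligible values, up to q = 11, all satisfy the conclusion.
q = 13: 13 mod 7 = 6 — not in {0, 2, 3, 4, 5}.

q = 13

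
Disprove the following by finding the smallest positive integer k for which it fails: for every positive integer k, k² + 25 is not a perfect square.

The first 11 eligible values, up to k = 11, all satisfy the conclusion.
k = 12: 12² + 25 = 169 = 13², a perfect square.
So k = 12 is the smallest counterexample.

k = 12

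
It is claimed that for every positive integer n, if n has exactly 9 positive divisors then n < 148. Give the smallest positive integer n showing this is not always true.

We need the least positive integer n for which n has exactly 9 positive divisors but the claim fails.
n = 36: τ(36) = 9; 36 < 148.
n = 100: τ(100) = 9; 100 < 148.
n = 196: τ(196) = 9; 196 ≥ 148.

n = 196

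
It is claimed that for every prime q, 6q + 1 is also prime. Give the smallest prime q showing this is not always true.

A counterexample is any prime q such that 6q + 1 is not prime; we check each in order.
q = 2: 6q + 1 = 13, prime.
q = 3: 6q + 1 = 19, prime.
q = 5: 6q + 1 = 31, prime.
q = 7: 6q + 1 = 43, prime.
q = 11: 6q + 1 = 67, prime.
q = 13: 6q + 1 = 79, prime.
q = 17: 6q + 1 = 103, prime.
q = 19: 6q + 1 = 115 = 5 × 23, not prime.
So q = 19 is the smallest counterexample.

q = 19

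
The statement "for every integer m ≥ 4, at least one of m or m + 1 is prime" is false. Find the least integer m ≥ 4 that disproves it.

Check each integer m ≥ 4 in order until m, m + 1 are both composite.
The first 4 eligible values, up to m = 7, all satisfy the conclusion.
m = 8: 8 = 2 × 4; 9 = 3 × 3 — both composite.

m = 8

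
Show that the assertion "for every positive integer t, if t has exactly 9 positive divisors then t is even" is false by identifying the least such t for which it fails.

t = 225

A counterexample is any positive integer t such that t has exactly 9 positive divisors but t is odd; we check each in order.
t = 36: divisors of 36: 9 divisors; 36 is even.
t = 100: divisors of 100: 9 divisors; 100 is even.
t = 196: divisors of 196: 9 divisors; 196 is even.
t = 225: divisors of 225: 9 divisors; 225 is odd.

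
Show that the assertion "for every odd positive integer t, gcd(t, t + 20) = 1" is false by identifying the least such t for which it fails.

A counterexample is any odd positive integer t such that gcd(t, t + 20) > 1; we check each in order.
For t = 1, 3 the conclusion holds.
t = 5: gcd(5, 25) = 5.

t = 5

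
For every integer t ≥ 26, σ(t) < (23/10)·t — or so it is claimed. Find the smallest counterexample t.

The first 4 eligible values, up to t = 29, all satisfy the conclusion.
t = 30: σ(30) = 72; 72 ≥ 69.

t = 30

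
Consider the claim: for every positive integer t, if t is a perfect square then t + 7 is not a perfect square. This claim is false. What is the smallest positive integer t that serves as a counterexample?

t = 9

A counterexample is any positive integer t such that t is a perfect square but t + 7 is a perfect square; we check each in order.
t = 1: 1 + 7 = 8, not a perfect square.
t = 4: 4 + 7 = 11, not a perfect square.
t = 9: 9 = 3² and 9 + 7 = 16 = 4².
Hence t = 9 is a counterexample.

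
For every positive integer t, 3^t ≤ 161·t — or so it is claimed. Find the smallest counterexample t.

Check each positive integer t in order until 3^t > 161·t.
t = 1: 3^t = 3 and 161·t = 161, so 3 ≤ 161.
t = 2: 3^t = 9 and 161·t = 322, so 9 ≤ 322.
t = 3: 3^t = 27 and 161·t = 483, so 27 ≤ 483.
t = 4: 3^t = 81 and 161·t = 644, so 81 ≤ 644.
t = 5: 3^t = 243 and 161·t = 805, so 243 ≤ 805.
t = 6: 3^t = 729 and 161·t = 966, so 729 ≤ 966.
t = 7: 3^t = 2187 and 161·t = 1127, so 2187 > 1127.
So t = 7 is the smallest counterexample.

t = 7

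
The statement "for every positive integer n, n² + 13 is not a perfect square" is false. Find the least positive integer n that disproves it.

Check each positive integer n in order until n² + 13 is a perfect square.
For n = 1, 2, 3, 4, 5 the conclusion holds.
n = 6: 6² + 13 = 49 = 7², a perfect square.
Hence n = 6 is a counterexample.

n = 6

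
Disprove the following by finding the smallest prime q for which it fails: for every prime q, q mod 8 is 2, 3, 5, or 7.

q = 17

Check each prime q in order until the claim fails.
q = 2: 2 mod 8 = 2.
q = 3: 3 mod 8 = 3.
q = 5: 5 mod 8 = 5.
q = 7: 7 mod 8 = 7.
q = 11: 11 mod 8 = 3.
q = 13: 13 mod 8 = 5.
q = 17: 17 mod 8 = 1 — not in {2, 3, 5, 7}.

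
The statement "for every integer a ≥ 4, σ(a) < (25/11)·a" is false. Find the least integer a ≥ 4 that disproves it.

a = 12

The first 8 eligible values, up to a = 11, all satisfy the conclusion.
a = 12: σ(12) = 28; 28 ≥ 300/11.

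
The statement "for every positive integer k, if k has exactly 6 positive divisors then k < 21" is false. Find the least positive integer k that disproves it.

k = 28

k = 12: τ(12) = 6; 12 < 21.
k = 18: τ(18) = 6; 18 < 21.
k = 20: τ(20) = 6; 20 < 21.
k = 28: τ(28) = 6; 28 ≥ 21.
Hence k = 28 is a counterexample.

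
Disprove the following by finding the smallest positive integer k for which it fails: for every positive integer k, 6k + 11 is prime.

k = 4

Check each positive integer k in order until 6k + 11 is not prime.
For k = 1, 2, 3 the conclusion holds.
k = 4: 6k + 11 = 35 = 5 × 7, composite.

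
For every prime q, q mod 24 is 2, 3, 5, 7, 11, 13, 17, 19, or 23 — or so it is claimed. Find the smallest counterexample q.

Check each prime q in order until the claim fails.
For q = 2, 3, 5, 7, …, 61, 67, 71 the conclusion holds.
q = 73: 73 mod 24 = 1 — not in {2, 3, 5, 7, 11, 13, 17, 19, 23}.

q = 73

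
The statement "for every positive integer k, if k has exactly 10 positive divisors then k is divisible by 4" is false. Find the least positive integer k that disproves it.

We need the least positive integer k for which k has exactly 10 positive divisors but k is not divisible by 4.
k = 48: τ(48) = 10; 48 mod 4 = 0.
k = 80: τ(80) = 10; 80 mod 4 = 0.
k = 112: τ(112) = 10; 112 mod 4 = 0.
k = 162: τ(162) = 10; 162 mod 4 = 2.
Hence k = 162 is a counterexample.

k = 162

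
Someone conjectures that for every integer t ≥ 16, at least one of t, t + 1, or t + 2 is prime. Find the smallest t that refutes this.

A counterexample is any integer t ≥ 16 such that t, t + 1, t + 2 are all composite; we check each in order.
t = 16: 17 is prime.
t = 17: 17 is prime.
t = 18: 19 is prime.
t = 19: 19 is prime.
t = 20: 20 = 2 × 10; 21 = 3 × 7; 22 = 2 × 11 — all composite.
Thus t = 20 disproves the claim, and no smaller t works.

t = 20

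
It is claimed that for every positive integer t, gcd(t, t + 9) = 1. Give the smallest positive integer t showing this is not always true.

t = 1: gcd(1, 10) = 1.
t = 2: gcd(2, 11) = 1.
t = 3: gcd(3, 12) = 3.
So t = 3 is the smallest counterexample.

t = 3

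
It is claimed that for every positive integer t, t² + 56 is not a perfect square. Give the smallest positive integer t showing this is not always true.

t = 5

A counterexample is any positive integer t such that t² + 56 is a perfect square; we check each in order.
The first 4 eligible values, up to t = 4, all satisfy the conclusion.
t = 5: 5² + 56 = 81 = 9², a perfect square.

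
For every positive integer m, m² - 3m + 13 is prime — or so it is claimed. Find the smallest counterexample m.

m = 12

The first 11 eligible values, up to m = 11, all satisfy the conclusion.
m = 12: m² - 3m + 13 = 121 = 11 × 11, composite.
Thus m = 12 disproves the claim, and no smaller m works.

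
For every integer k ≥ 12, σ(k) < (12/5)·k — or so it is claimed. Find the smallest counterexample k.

k = 24

For k = 12, 13, 14, 15, …, 21, 22, 23 the conclusion holds.
k = 24: σ(24) = 60; 60 ≥ 288/5.
Hence k = 24 is a counterexample.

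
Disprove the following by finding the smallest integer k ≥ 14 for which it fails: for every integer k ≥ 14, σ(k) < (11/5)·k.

A counterexample is any integer k ≥ 14 such that the claim fails; we check each in order.
For k = 14, 15, 16, 17, 18, 19, 20, 21, 22, 23 the conclusion holds.
k = 24: σ(24) = 60; 60 ≥ 264/5.
So k = 24 is the smallest counterexample.

k = 24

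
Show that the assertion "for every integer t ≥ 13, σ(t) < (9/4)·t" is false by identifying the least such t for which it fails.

Check each integer t ≥ 13 in order until the claim fails.
The first 11 eligible values, up to t = 23, all satisfy the conclusion.
t = 24: σ(24) = 60; 60 ≥ 54.
So t = 24 is the smallest counterexample.

t = 24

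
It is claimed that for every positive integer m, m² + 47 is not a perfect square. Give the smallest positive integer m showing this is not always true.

m = 23

We need the least positive integer m for which m² + 47 is a perfect square.
The first 22 eligible values, up to m = 22, all satisfy the conclusion.
m = 23: 23² + 47 = 576 = 24², a perfect square.
Thus m = 23 disproves the claim, and no smaller m works.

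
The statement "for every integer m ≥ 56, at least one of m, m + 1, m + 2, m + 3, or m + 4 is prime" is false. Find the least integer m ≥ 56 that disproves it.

Check each integer m ≥ 56 in order until m, m + 1, m + 2, m + 3, m + 4 are all composite.
The first 6 eligible values, up to m = 61, all satisfy the conclusion.
m = 62: 62 = 2 × 31; 63 = 3 × 21; 64 = 2 × 32; 65 = 5 × 13; 66 = 2 × 33 — all composite.

m = 62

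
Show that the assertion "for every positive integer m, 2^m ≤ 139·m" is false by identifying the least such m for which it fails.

For m = 1, 2, 3, 4, 5, 6, 7, 8, 9, 10 the conclusion holds.
m = 11: 2^m = 2048 and 139·m = 1529, so 2048 > 1529.

m = 11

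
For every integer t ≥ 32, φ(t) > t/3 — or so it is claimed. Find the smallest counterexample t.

t = 36

Check each integer t ≥ 32 in order until the claim fails.
The first 4 eligible values, up to t = 35, all satisfy the conclusion.
t = 36: φ(36) = 12 and 36/3 = 12, so φ(36) ≤ 36/3.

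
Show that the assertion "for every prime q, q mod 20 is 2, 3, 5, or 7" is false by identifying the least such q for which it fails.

q = 11

Check each prime q in order until the claim fails.
q = 2: 2 mod 20 = 2.
q = 3: 3 mod 20 = 3.
q = 5: 5 mod 20 = 5.
q = 7: 7 mod 20 = 7.
q = 11: 11 mod 20 = 11 — not in {2, 3, 5, 7}.
Hence q = 11 is a counterexample.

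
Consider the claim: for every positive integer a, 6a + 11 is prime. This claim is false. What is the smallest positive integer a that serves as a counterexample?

a = 4

For a = 1, 2, 3 the conclusion holds.
a = 4: 6a + 11 = 35 = 5 × 7, composite.
So a = 4 is the smallest counterexample.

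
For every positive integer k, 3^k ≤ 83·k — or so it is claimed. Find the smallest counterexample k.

A counterexample is any positive integer k such that 3^k > 83·k; we check each in order.
k = 1: 3^k = 3 and 83·k = 83, so 3 ≤ 83.
k = 2: 3^k = 9 and 83·k = 166, so 9 ≤ 166.
k = 3: 3^k = 27 and 83·k = 249, so 27 ≤ 249.
k = 4: 3^k = 81 and 83·k = 332, so 81 ≤ 332.
k = 5: 3^k = 243 and 83·k = 415, so 243 ≤ 415.
k = 6: 3^k = 729 and 83·k = 498, so 729 > 498.
Hence k = 6 is a counterexample.

k = 6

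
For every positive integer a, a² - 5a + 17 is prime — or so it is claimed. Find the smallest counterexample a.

a = 13

A counterexample is any positive integer a such that a² - 5a + 17 is not prime; we check each in order.
The first 12 eligible values, up to a = 12, all satisfy the conclusion.
a = 13: a² - 5a + 17 = 121 = 11 × 11, composite.
Hence a = 13 is a counterexample.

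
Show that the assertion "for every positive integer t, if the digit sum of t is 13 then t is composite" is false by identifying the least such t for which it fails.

A counterexample is any positive integer t such that the digit sum of t is 13 but t is prime; we check each in order.
For t = 49, 58 the conclusion holds.
t = 67: digit sum 13; 67 is prime, not composite.
Thus t = 67 disproves the claim, and no smaller t works.

t = 67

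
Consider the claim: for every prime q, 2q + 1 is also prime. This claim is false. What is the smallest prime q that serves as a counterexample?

q = 7

A counterexample is any prime q such that 2q + 1 is not prime; we check each in order.
For q = 2, 3, 5 the conclusion holds.
q = 7: 2q + 1 = 15 = 3 × 5, not prime.
Thus q = 7 disproves the claim, and no smaller q works.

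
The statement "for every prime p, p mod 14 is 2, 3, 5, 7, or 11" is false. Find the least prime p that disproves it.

p = 13

Check each prime p in order until the claim fails.
p = 2: 2 mod 14 = 2.
p = 3: 3 mod 14 = 3.
p = 5: 5 mod 14 = 5.
p = 7: 7 mod 14 = 7.
p = 11: 11 mod 14 = 11.
p = 13: 13 mod 14 = 13 — not in {2, 3, 5, 7, 11}.
Thus p = 13 disproves the claim, and no smaller p works.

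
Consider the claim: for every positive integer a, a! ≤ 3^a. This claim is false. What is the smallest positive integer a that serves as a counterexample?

Check each positive integer a in order until a! > 3^a.
For a = 1, 2, 3, 4, 5, 6 the conclusion holds.
a = 7: a! = 5040 and 3^a = 2187, so 5040 > 2187.

a = 7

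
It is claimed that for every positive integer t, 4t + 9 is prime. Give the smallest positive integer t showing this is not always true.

t = 1: 4t + 9 = 13, prime.
t = 2: 4t + 9 = 17, prime.
t = 3: 4t + 9 = 21 = 3 × 7, composite.
Hence t = 3 is a counterexample.

t = 3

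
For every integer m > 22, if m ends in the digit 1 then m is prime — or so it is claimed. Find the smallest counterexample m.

m = 51

A counterexample is any integer m > 22 such that m ends in the digit 1 but m is not prime; we check each in order.
For m = 31, 41 the conclusion holds.
m = 51: 51 ends in 1; 51 = 3 × 17, composite.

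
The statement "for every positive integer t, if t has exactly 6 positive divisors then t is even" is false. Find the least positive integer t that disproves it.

Check each positive integer t in order until t has exactly 6 positive divisors but t is odd.
The first 6 eligible values, up to t = 44, all satisfy the conclusion.
t = 45: divisors of 45: 1, 3, 5, 9, 15, 45; 45 is odd.
Hence t = 45 is a counterexample.

t = 45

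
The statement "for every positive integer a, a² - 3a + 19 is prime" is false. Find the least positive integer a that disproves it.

The first 17 eligible values, up to a = 17, all satisfy the conclusion.
a = 18: a² - 3a + 19 = 289 = 17 × 17, composite.
Hence a = 18 is a counterexample.

a = 18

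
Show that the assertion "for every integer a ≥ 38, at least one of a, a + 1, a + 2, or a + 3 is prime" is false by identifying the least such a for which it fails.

For a = 38, 39, 40, 41, 42, 43, 44, 45, 46, 47 the conclusion holds.
a = 48: 48 = 2 × 24; 49 = 7 × 7; 50 = 2 × 25; 51 = 3 × 17 — all composite.
Hence a = 48 is a counterexample.

a = 48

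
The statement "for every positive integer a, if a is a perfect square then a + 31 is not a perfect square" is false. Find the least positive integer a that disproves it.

a = 225

The first 14 eligible values, up to a = 196, all satisfy the conclusion.
a = 225: 225 = 15² and 225 + 31 = 256 = 16².
Hence a = 225 is a counterexample.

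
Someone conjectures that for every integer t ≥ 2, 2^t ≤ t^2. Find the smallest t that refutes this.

t = 5

Check each integer t ≥ 2 in order until 2^t > t^2.
t = 2: 2^t = 4 and t^2 = 4, so 4 ≤ 4.
t = 3: 2^t = 8 and t^2 = 9, so 8 ≤ 9.
t = 4: 2^t = 16 and t^2 = 16, so 16 ≤ 16.
t = 5: 2^t = 32 and t^2 = 25, so 32 > 25.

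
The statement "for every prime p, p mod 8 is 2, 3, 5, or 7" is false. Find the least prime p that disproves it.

The first 6 eligible values, up to p = 13, all satisfy the conclusion.
p = 17: 17 mod 8 = 1 — not in {2, 3, 5, 7}.

p = 17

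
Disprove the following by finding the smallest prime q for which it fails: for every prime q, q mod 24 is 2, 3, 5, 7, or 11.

q = 13

The first 5 eligible values, up to q = 11, all satisfy the conclusion.
q = 13: 13 mod 24 = 13 — not in {2, 3, 5, 7, 11}.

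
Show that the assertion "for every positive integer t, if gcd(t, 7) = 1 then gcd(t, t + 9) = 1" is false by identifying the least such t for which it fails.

t = 3

Check each positive integer t in order until gcd(t, 7) = 1 but gcd(t, t + 9) > 1.
t = 1: gcd(1, 10) = 1.
t = 2: gcd(2, 11) = 1.
t = 3: gcd(3, 12) = 3.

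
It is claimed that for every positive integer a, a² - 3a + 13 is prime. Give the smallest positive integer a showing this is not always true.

A counterexample is any positive integer a such that a² - 3a + 13 is not prime; we check each in order.
For a = 1, 2, 3, 4, …, 9, 10, 11 the conclusion holds.
a = 12: a² - 3a + 13 = 121 = 11 × 11, composite.
So a = 12 is the smallest counterexample.

a = 12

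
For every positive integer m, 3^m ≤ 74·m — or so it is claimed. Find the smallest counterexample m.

m = 6

The first 5 eligible values, up to m = 5, all satisfy the conclusion.
m = 6: 3^m = 729 and 74·m = 444, so 729 > 444.
So m = 6 is the smallest counterexample.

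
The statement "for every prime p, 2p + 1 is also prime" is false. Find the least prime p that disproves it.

p = 7

For p = 2, 3, 5 the conclusion holds.
p = 7: 2p + 1 = 15 = 3 × 5, not prime.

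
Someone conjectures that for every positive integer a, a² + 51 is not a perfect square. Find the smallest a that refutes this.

a = 7

A counterexample is any positive integer a such that a² + 51 is a perfect square; we check each in order.
a = 1: 1² + 51 = 52, not a perfect square.
a = 2: 2² + 51 = 55, not a perfect square.
a = 3: 3² + 51 = 60, not a perfect square.
a = 4: 4² + 51 = 67, not a perfect square.
a = 5: 5² + 51 = 76, not a perfect square.
a = 6: 6² + 51 = 87, not a perfect square.
a = 7: 7² + 51 = 100 = 10², a perfect square.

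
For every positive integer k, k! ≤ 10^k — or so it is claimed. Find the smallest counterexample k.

k = 25

The first 24 eligible values, up to k = 24, all satisfy the conclusion.
k = 25: k! = 15511210043330985984000000 and 10^k = 10000000000000000000000000, so 15511210043330985984000000 > 10000000000000000000000000.
Thus k = 25 disproves the claim, and no smaller k works.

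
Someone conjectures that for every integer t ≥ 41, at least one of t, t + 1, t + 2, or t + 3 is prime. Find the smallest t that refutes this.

Check each integer t ≥ 41 in order until t, t + 1, t + 2, t + 3 are all composite.
For t = 41, 42, 43, 44, 45, 46, 47 the conclusion holds.
t = 48: 48 = 2 × 24; 49 = 7 × 7; 50 = 2 × 25; 51 = 3 × 17 — all composite.
So t = 48 is the smallest counterexample.

t = 48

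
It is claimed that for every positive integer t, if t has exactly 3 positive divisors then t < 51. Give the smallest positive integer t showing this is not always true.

A counterexample is any positive integer t such that t has exactly 3 positive divisors but the claim fails; we check each in order.
For t = 4, 9, 25, 49 the conclusion holds.
t = 121: τ(121) = 3; 121 ≥ 51.

t = 121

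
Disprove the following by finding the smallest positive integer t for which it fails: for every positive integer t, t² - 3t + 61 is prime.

We need the least positive integer t for which t² - 3t + 61 is not prime.
For t = 1, 2, 3 the conclusion holds.
t = 4: t² - 3t + 61 = 65 = 5 × 13, composite.

t = 4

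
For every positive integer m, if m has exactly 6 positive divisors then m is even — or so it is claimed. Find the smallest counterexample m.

m = 45

Check each positive integer m in order until m has exactly 6 positive divisors but m is odd.
m = 12: divisors of 12: 1, 2, 3, 4, 6, 12; 12 is even.
m = 18: divisors of 18: 1, 2, 3, 6, 9, 18; 18 is even.
m = 20: divisors of 20: 1, 2, 4, 5, 10, 20; 20 is even.
m = 28: divisors of 28: 1, 2, 4, 7, 14, 28; 28 is even.
m = 32: divisors of 32: 1, 2, 4, 8, 16, 32; 32 is even.
m = 44: divisors of 44: 1, 2, 4, 11, 22, 44; 44 is even.
m = 45: divisors of 45: 1, 3, 5, 9, 15, 45; 45 is odd.
Thus m = 45 disproves the claim, and no smaller m works.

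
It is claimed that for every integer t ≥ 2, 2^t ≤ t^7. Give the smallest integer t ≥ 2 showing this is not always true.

t = 37

We need the least integer t ≥ 2 for which 2^t > t^7.
For t = 2, 3, 4, 5, …, 34, 35, 36 the conclusion holds.
t = 37: 2^t = 137438953472 and t^7 = 94931877133, so 137438953472 > 94931877133.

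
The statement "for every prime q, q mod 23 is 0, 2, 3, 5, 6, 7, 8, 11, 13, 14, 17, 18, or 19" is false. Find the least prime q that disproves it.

q = 43

A counterexample is any prime q such that the claim fails; we check each in order.
For q = 2, 3, 5, 7, …, 31, 37, 41 the conclusion holds.
q = 43: 43 mod 23 = 20 — not in {0, 2, 3, 5, 6, 7, 8, 11, 13, 14, 17, 18, 19}.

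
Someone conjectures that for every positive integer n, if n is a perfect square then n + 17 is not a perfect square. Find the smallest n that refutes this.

n = 64

The first 7 eligible values, up to n = 49, all satisfy the conclusion.
n = 64: 64 = 8² and 64 + 17 = 81 = 9².
So n = 64 is the smallest counterexample.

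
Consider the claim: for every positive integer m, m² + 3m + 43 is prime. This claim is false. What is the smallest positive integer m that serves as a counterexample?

For m = 1, 2, 3, 4, …, 36, 37, 38 the conclusion holds.
m = 39: m² + 3m + 43 = 1681 = 41 × 41, composite.
Hence m = 39 is a counterexample.

m = 39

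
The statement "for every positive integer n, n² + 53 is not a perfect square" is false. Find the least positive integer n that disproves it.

Check each positive integer n in order until n² + 53 is a perfect square.
For n = 1, 2, 3, 4, …, 23, 24, 25 the conclusion holds.
n = 26: 26² + 53 = 729 = 27², a perfect square.
So n = 26 is the smallest counterexample.

n = 26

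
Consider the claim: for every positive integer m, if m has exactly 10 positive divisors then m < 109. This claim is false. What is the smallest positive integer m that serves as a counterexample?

We need the least positive integer m for which m has exactly 10 positive divisors but the claim fails.
For m = 48, 80 the conclusion holds.
m = 112: τ(112) = 10; 112 ≥ 109.

m = 112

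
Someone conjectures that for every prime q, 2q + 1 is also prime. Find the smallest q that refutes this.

q = 7

We need the least prime q for which 2q + 1 is not prime.
q = 2: 2q + 1 = 5, prime.
q = 3: 2q + 1 = 7, prime.
q = 5: 2q + 1 = 11, prime.
q = 7: 2q + 1 = 15 = 3 × 5, not prime.
Hence q = 7 is a counterexample.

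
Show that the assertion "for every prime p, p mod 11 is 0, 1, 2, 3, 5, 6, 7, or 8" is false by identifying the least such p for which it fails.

p = 31

We need the least prime p for which the claim fails.
For p = 2, 3, 5, 7, 11, 13, 17, 19, 23, 29 the conclusion holds.
p = 31: 31 mod 11 = 9 — not in {0, 1, 2, 3, 5, 6, 7, 8}.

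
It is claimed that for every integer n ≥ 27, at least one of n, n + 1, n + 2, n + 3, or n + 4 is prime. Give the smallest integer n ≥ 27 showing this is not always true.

n = 27: 29 is prime.
n = 28: 29 is prime.
n = 29: 29 is prime.
n = 30: 31 is prime.
n = 31: 31 is prime.
n = 32: 32 = 2 × 16; 33 = 3 × 11; 34 = 2 × 17; 35 = 5 × 7; 36 = 2 × 18 — all composite.
So n = 32 is the smallest counterexample.

n = 32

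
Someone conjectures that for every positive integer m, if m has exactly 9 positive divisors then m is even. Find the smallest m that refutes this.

m = 225

A counterexample is any positive integer m such that m has exactly 9 positive divisors but m is odd; we check each in order.
For m = 36, 100, 196 the conclusion holds.
m = 225: divisors of 225: 9 divisors; 225 is odd.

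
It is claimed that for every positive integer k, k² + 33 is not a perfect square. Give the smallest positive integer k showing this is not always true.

We need the least positive integer k for which k² + 33 is a perfect square.
For k = 1, 2, 3 the conclusion holds.
k = 4: 4² + 33 = 49 = 7², a perfect square.

k = 4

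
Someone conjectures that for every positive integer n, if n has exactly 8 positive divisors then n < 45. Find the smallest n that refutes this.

The first 4 eligible values, up to n = 42, all satisfy the conclusion.
n = 54: τ(54) = 8; 54 ≥ 45.

n = 54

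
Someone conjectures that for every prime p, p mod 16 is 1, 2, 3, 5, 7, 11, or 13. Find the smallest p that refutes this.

For p = 2, 3, 5, 7, 11, 13, 17, 19, 23, 29 the conclusion holds.
p = 31: 31 mod 16 = 15 — not in {1, 2, 3, 5, 7, 11, 13}.

p = 31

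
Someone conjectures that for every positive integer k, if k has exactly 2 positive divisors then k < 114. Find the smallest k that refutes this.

k = 127

Check each positive integer k in order until k has exactly 2 positive divisors but the claim fails.
For k = 2, 3, 5, 7, …, 107, 109, 113 the conclusion holds.
k = 127: τ(127) = 2; 127 ≥ 114.
Hence k = 127 is a counterexample.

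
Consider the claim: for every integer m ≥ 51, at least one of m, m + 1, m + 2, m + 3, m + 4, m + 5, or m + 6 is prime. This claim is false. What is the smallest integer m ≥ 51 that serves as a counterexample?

m = 90

We need the least integer m ≥ 51 for which m, m + 1, m + 2, m + 3, m + 4, m + 5, m + 6 are all composite.
The first 39 eligible values, up to m = 89, all satisfy the conclusion.
m = 90: 90 = 2 × 45; 91 = 7 × 13; 92 = 2 × 46; 93 = 3 × 31; 94 = 2 × 47; 95 = 5 × 19; 96 = 2 × 48 — all composite.
So m = 90 is the smallest counterexample.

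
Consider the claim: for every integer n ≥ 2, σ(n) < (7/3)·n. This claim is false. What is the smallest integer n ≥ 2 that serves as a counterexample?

n = 12

We need the least integer n ≥ 2 for which the claim fails.
For n = 2, 3, 4, 5, 6, 7, 8, 9, 10, 11 the conclusion holds.
n = 12: σ(12) = 28; 28 ≥ 28.
Hence n = 12 is a counterexample.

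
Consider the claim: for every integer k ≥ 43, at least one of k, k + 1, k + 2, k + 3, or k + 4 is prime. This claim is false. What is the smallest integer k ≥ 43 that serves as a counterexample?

The first 5 eligible values, up to k = 47, all satisfy the conclusion.
k = 48: 48 = 2 × 24; 49 = 7 × 7; 50 = 2 × 25; 51 = 3 × 17; 52 = 2 × 26 — all composite.
Thus k = 48 disproves the claim, and no smaller k works.

k = 48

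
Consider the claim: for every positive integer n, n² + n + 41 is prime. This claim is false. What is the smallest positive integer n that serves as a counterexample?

n = 40

The first 39 eligible values, up to n = 39, all satisfy the conclusion.
n = 40: n² + n + 41 = 1681 = 41 × 41, composite.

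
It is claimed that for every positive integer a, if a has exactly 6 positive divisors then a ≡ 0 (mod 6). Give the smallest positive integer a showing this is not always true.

a = 20

a = 12: τ(12) = 6; 12 ≡ 0 (mod 6).
a = 18: τ(18) = 6; 18 ≡ 0 (mod 6).
a = 20: τ(20) = 6; 20 ≡ 2 (mod 6).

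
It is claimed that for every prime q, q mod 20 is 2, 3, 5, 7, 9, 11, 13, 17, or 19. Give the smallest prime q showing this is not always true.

q = 41

A counterexample is any prime q such that the claim fails; we check each in order.
For q = 2, 3, 5, 7, …, 29, 31, 37 the conclusion holds.
q = 41: 41 mod 20 = 1 — not in {2, 3, 5, 7, 9, 11, 13, 17, 19}.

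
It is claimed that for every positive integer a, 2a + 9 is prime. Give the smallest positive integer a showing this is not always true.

A counterexample is any positive integer a such that 2a + 9 is not prime; we check each in order.
a = 1: 2a + 9 = 11, prime.
a = 2: 2a + 9 = 13, prime.
a = 3: 2a + 9 = 15 = 3 × 5, composite.

a = 3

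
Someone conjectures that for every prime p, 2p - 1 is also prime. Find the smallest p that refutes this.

We need the least prime p for which 2p - 1 is not prime.
For p = 2, 3 the conclusion holds.
p = 5: 2p - 1 = 9 = 3 × 3, not prime.
Hence p = 5 is a counterexample.

p = 5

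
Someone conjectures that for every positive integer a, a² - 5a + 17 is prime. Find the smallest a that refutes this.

We need the least positive integer a for which a² - 5a + 17 is not prime.
The first 12 eligible values, up to a = 12, all satisfy the conclusion.
a = 13: a² - 5a + 17 = 121 = 11 × 11, composite.
Thus a = 13 disproves the claim, and no smaller a works.

a = 13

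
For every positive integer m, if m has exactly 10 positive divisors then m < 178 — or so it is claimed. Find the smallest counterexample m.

Check each positive integer m in order until m has exactly 10 positive divisors but the claim fails.
m = 48: τ(48) = 10; 48 < 178.
m = 80: τ(80) = 10; 80 < 178.
m = 112: τ(112) = 10; 112 < 178.
m = 162: τ(162) = 10; 162 < 178.
m = 176: τ(176) = 10; 176 < 178.
m = 208: τ(208) = 10; 208 ≥ 178.

m = 208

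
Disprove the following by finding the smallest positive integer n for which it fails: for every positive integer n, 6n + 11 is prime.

n = 4

n = 1: 6n + 11 = 17, prime.
n = 2: 6n + 11 = 23, prime.
n = 3: 6n + 11 = 29, prime.
n = 4: 6n + 11 = 35 = 5 × 7, composite.
Hence n = 4 is a counterexample.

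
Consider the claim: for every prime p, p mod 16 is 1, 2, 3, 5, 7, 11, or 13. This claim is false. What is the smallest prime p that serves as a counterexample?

p = 31

Check each prime p in order until the claim fails.
For p = 2, 3, 5, 7, 11, 13, 17, 19, 23, 29 the conclusion holds.
p = 31: 31 mod 16 = 15 — not in {1, 2, 3, 5, 7, 11, 13}.
Hence p = 31 is a counterexample.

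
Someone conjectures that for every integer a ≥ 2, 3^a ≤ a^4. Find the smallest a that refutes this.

For a = 2, 3, 4, 5, 6, 7 the conclusion holds.
a = 8: 3^a = 6561 and a^4 = 4096, so 6561 > 4096.
Thus a = 8 disproves the claim, and no smaller a works.

a = 8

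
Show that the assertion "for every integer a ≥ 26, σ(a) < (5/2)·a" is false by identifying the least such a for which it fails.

a = 36

For a = 26, 27, 28, 29, 30, 31, 32, 33, 34, 35 the conclusion holds.
a = 36: σ(36) = 91; 91 ≥ 90.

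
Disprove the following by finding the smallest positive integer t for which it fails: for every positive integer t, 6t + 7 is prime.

t = 3

We need the least positive integer t for which 6t + 7 is not prime.
For t = 1, 2 the conclusion holds.
t = 3: 6t + 7 = 25 = 5 × 5, composite.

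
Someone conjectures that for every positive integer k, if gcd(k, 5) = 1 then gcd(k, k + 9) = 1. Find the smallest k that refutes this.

k = 1: gcd(1, 10) = 1.
k = 2: gcd(2, 11) = 1.
k = 3: gcd(3, 12) = 3.

k = 3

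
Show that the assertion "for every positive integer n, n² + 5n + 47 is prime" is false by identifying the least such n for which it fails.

n = 38

Check each positive integer n in order until n² + 5n + 47 is not prime.
For n = 1, 2, 3, 4, …, 35, 36, 37 the conclusion holds.
n = 38: n² + 5n + 47 = 1681 = 41 × 41, composite.
Hence n = 38 is a counterexample.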